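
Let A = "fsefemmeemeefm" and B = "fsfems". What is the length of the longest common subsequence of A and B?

A longest common subsequence is fsfem (length 5); the LCS DP confirms no longer common subsequence exists.

5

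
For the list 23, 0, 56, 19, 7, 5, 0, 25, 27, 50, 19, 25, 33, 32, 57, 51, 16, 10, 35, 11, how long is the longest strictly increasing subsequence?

6

One longest increasing subsequence is 0, 19, 25, 27, 50, 57 (positions 2,4,8,9,10,15), of length 6; no longer one exists.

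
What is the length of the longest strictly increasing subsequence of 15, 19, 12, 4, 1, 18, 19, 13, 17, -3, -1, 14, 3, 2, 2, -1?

Scanning left to right, the best length ending at each element is: 15→1, 19→2, 12→1, 4→1, 1→1, 18→2, 19→3, 13→2, 17→3, -3→1, -1→2, 14→3, 3→3, 2→3, 2→3, -1→2.
So the longest increasing subsequence has length 3, e.g. 15, 18, 19.

3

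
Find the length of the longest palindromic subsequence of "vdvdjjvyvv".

6

Using dp[i][j] = 2 + dp[i+1][j−1] if the ends match, else max(dp[i+1][j], dp[i][j−1]):
dp[1][10] = 6. A witness is vvjjvv at positions 1,3,5,6,9,10.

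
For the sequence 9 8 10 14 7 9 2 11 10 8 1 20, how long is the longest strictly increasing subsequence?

4

Scanning left to right, the best length ending at each element is: 9→1, 8→1, 10→2, 14→3, 7→1, 9→2, 2→1, 11→3, 10→3, 8→2, 1→1, 20→4.
So the longest increasing subsequence has length 4, e.g. 9, 10, 14, 20.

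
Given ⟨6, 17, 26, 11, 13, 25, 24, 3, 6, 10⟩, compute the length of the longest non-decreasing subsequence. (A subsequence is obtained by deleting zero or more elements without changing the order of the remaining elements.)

Scanning left to right, the best length ending at each element is: 6→1, 17→2, 26→3, 11→2, 13→3, 25→4, 24→4, 3→1, 6→2, 10→3.
So the longest non-decreasing subsequence has length 4, e.g. 6, 11, 13, 25.

4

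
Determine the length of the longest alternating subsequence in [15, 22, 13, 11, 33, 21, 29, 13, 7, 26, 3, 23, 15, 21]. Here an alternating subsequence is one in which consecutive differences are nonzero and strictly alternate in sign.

12

A longest alternating subsequence is 15, 22, 13, 33, 21, 29, 13, 26, 3, 23, 15, 21 (positions 1,2,3,5,6,7,8,10,11,12,13,14); its 11 consecutive differences strictly alternate in sign, and length 12 is optimal.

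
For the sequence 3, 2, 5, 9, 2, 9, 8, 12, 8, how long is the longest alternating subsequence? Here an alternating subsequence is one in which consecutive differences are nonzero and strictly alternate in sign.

8

Track the best alternating length ending on an up-step vs a down-step at each position: up/down = 1/1, 1/2, 3/1, 3/1, 1/4, 5/1, 5/6, 7/1, 5/8.
The maximum over both is 8; one such subsequence is 3, 2, 5, 2, 9, 8, 12, 8.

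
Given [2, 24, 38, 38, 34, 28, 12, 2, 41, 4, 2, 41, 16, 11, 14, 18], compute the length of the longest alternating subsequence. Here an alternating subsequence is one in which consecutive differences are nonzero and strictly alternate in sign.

Track the best alternating length ending on an up-step vs a down-step at each position: up/down = 1/1, 2/1, 2/1, 2/1, 2/3, 2/3, 2/3, 1/3, 4/1, 4/5, 1/5, 6/1, 6/7, 6/7, 8/7, 8/7.
The maximum over both is 8; one such subsequence is 2, 38, 34, 41, 4, 41, 11, 14.

8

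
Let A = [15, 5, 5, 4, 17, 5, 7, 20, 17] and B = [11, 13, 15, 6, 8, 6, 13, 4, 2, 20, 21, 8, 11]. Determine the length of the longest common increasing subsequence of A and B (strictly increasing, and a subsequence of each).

2

For each value that appears in both, track the longest common increasing run ending there.
The best achievable length is 2; one witness is 15, 20 (A-positions 1,8, B-positions 3,10).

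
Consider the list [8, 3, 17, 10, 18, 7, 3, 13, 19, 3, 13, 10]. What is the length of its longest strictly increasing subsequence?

One longest increasing subsequence is 8, 17, 18, 19 (positions 1,3,5,9), of length 4; no longer one exists.

4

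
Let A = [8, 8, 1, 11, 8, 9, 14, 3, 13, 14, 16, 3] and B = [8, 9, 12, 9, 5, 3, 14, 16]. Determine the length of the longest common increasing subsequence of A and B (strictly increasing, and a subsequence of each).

A longest common strictly increasing subsequence is 8, 9, 14, 16 (length 4); it appears in order in both A and B, and no longer such subsequence exists.

4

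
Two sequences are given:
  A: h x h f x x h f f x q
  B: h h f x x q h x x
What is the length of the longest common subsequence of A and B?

7

Backtracking the LCS table gives one alignment: h (A1,B1) → h (A3,B2) → f (A4,B3) → x (A5,B4) → x (A6,B5) → h (A7,B7) → x (A10,B9).
So the longest common subsequence has length 7.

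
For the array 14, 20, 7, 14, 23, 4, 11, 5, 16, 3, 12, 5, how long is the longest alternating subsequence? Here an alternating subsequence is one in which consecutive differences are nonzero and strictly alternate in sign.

Track the best alternating length ending on an up-step vs a down-step at each position: up/down = 1/1, 2/1, 1/3, 4/3, 4/1, 1/5, 6/5, 6/7, 8/5, 1/9, 10/9, 10/11.
The maximum over both is 11; one such subsequence is 14, 20, 7, 14, 4, 11, 5, 16, 3, 12, 5.

11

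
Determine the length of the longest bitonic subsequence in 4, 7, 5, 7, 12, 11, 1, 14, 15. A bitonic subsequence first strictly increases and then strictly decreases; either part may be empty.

6

Let inc[i] be the LIS ending at i and dec[i] the longest strictly decreasing subsequence starting at i. inc = [1, 2, 2, 3, 4, 4, 1, 5, 6], dec = [2, 3, 2, 2, 3, 2, 1, 1, 1].
max_i inc[i]+dec[i]−1 = 6, with one witness 4, 5, 7, 12, 11, 1.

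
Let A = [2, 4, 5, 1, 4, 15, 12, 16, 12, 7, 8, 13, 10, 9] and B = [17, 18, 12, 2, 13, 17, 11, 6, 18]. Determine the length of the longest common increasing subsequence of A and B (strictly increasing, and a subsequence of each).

A longest common strictly increasing subsequence is 12, 13 (length 2); it appears in order in both A and B, and no longer such subsequence exists.

2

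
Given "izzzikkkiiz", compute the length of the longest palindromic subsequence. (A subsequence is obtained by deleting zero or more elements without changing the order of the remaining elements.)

One longest palindromic subsequence is zikkkiz (positions 2,5,6,7,8,10,11); it reads the same forward and backward, and the interval DP gives dp[1][11] = 7.

7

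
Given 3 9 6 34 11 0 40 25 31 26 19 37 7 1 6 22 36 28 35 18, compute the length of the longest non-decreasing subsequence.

7

Let dp[i] be the longest non-decreasing subsequence ending at position i. Then dp = [1, 2, 2, 3, 3, 1, 4, 4, 5, 5, 4, 6, 3, 2, 3, 5, 6, 6, 7, 4].
The maximum is 7; one witness is 3, 9, 11, 25, 26, 28, 35 at positions 1,2,5,8,10,18,19.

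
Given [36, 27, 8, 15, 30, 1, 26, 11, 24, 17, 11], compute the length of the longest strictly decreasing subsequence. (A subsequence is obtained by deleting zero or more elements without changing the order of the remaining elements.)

6

Let dp[i] be the longest decreasing subsequence ending at position i. Then dp = [1, 2, 3, 3, 2, 4, 3, 4, 4, 5, 6].
The maximum is 6; one witness is 36, 27, 26, 24, 17, 11 at positions 1,2,7,9,10,11.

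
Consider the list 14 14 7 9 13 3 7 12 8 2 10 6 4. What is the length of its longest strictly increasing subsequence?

4

Scanning left to right, the best length ending at each element is: 14→1, 14→1, 7→1, 9→2, 13→3, 3→1, 7→2, 12→3, 8→3, 2→1, 10→4, 6→2, 4→2.
So the longest increasing subsequence has length 4, e.g. 3, 7, 8, 10.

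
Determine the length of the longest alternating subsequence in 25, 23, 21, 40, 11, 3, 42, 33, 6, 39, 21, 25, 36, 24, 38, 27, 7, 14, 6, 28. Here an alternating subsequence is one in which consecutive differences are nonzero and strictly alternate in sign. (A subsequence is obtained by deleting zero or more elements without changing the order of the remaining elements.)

15

Track the best alternating length ending on an up-step vs a down-step at each position: up/down = 1/1, 1/2, 1/2, 3/1, 1/4, 1/4, 5/1, 5/6, 5/6, 7/6, 7/8, 9/8, 9/8, 9/10, 11/8, 11/12, 7/12, 13/12, 5/14, 15/12.
The maximum over both is 15; one such subsequence is 25, 23, 40, 11, 42, 33, 39, 21, 25, 24, 38, 7, 14, 6, 28.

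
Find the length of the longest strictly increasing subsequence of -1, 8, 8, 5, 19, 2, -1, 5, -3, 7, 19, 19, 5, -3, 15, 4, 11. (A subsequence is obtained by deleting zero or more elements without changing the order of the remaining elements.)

5

One longest increasing subsequence is -1, 2, 5, 7, 19 (positions 1,6,8,10,11), of length 5; no longer one exists.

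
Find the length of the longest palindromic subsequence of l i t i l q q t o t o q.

One longest palindromic subsequence is qotoq (positions 6,9,10,11,12); it reads the same forward and backward, and the interval DP gives dp[1][12] = 5.

5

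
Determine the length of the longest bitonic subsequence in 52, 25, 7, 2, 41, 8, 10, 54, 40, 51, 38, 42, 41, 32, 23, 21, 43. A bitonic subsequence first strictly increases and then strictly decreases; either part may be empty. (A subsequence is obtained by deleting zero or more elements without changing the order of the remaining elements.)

Let inc[i] be the LIS ending at i and dec[i] the longest strictly decreasing subsequence starting at i. inc = [1, 1, 1, 1, 2, 2, 3, 4, 4, 5, 4, 5, 5, 4, 4, 4, 6], dec = [7, 3, 2, 1, 6, 1, 1, 7, 5, 6, 4, 5, 4, 3, 2, 1, 1].
max_i inc[i]+dec[i]−1 = 10, with one witness 7, 8, 10, 54, 51, 42, 41, 32, 23, 21.

10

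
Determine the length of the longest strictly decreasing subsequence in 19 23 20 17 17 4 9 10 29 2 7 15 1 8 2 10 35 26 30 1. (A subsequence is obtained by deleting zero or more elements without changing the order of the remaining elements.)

Let dp[i] be the longest decreasing subsequence ending at position i. Then dp = [1, 1, 2, 3, 3, 4, 4, 4, 1, 5, 5, 4, 6, 5, 6, 5, 1, 2, 2, 7].
The maximum is 7; one witness is 23, 20, 17, 9, 7, 2, 1 at positions 2,3,4,7,11,15,20.

7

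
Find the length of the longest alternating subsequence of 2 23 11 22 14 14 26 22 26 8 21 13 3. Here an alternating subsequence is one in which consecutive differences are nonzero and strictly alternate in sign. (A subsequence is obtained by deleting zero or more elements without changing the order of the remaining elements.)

11

A longest alternating subsequence is 2, 23, 11, 22, 14, 26, 22, 26, 8, 21, 13 (positions 1,2,3,4,5,7,8,9,10,11,12); its 10 consecutive differences strictly alternate in sign, and length 11 is optimal.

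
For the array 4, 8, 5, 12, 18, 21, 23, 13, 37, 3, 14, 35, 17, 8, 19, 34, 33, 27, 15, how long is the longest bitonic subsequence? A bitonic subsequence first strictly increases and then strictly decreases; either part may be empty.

12

One longest bitonic subsequence is 4, 8, 12, 18, 21, 23, 37, 35, 34, 33, 27, 15 (positions 1,2,4,5,6,7,9,12,16,17,18,19): it rises to 37 then falls. Length 12 is optimal.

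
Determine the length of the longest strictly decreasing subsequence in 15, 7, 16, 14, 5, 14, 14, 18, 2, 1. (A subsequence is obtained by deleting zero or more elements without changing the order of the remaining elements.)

5

One longest decreasing subsequence is 15, 7, 5, 2, 1 (positions 1,2,5,9,10), of length 5; no longer one exists.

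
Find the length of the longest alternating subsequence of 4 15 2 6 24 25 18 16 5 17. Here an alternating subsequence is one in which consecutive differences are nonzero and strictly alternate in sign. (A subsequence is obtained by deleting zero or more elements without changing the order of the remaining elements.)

A longest alternating subsequence is 4, 15, 2, 24, 16, 17 (positions 1,2,3,5,8,10); its 5 consecutive differences strictly alternate in sign, and length 6 is optimal.

6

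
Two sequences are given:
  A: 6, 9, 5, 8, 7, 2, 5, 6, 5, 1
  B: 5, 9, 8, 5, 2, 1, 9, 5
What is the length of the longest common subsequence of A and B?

4

A longest common subsequence is 9, 5, 2, 5 (length 4); the LCS DP confirms no longer common subsequence exists.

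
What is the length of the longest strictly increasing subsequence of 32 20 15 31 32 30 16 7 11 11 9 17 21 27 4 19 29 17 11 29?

Let dp[i] be the longest increasing subsequence ending at position i. Then dp = [1, 1, 1, 2, 3, 2, 2, 1, 2, 2, 2, 3, 4, 5, 1, 4, 6, 3, 3, 6].
The maximum is 6; one witness is 15, 16, 17, 21, 27, 29 at positions 3,7,12,13,14,17.

6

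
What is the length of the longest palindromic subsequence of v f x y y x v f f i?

6

Using dp[i][j] = 2 + dp[i+1][j−1] if the ends match, else max(dp[i+1][j], dp[i][j−1]):
dp[1][10] = 6. A witness is fxyyxf at positions 2,3,4,5,6,9.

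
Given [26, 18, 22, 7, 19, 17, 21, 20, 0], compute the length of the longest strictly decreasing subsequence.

Let dp[i] be the longest decreasing subsequence ending at position i. Then dp = [1, 2, 2, 3, 3, 4, 3, 4, 5].
The maximum is 5; one witness is 26, 22, 19, 17, 0 at positions 1,3,5,6,9.

5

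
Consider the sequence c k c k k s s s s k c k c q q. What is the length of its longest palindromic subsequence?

One longest palindromic subsequence is ckcksssskckc (positions 1,2,3,4,6,7,8,9,10,11,12,13); it reads the same forward and backward, and the interval DP gives dp[1][15] = 12.

12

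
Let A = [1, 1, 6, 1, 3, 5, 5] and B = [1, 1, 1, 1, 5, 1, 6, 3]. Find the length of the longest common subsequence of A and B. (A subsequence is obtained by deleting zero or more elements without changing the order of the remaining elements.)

4

A longest common subsequence is 1, 1, 6, 3 (length 4); the LCS DP confirms no longer common subsequence exists.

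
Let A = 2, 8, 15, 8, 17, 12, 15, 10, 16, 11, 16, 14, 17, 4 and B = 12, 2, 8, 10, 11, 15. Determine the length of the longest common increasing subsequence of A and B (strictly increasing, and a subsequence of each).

4

A longest common strictly increasing subsequence is 2, 8, 10, 11 (length 4); it appears in order in both A and B, and no longer such subsequence exists.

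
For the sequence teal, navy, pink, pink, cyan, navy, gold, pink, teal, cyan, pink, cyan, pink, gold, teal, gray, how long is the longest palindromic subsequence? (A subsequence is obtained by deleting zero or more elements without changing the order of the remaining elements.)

One longest palindromic subsequence is teal gold pink cyan pink cyan pink gold teal (positions 1,7,8,10,11,12,13,14,15); it reads the same forward and backward, and the interval DP gives dp[1][16] = 9.

9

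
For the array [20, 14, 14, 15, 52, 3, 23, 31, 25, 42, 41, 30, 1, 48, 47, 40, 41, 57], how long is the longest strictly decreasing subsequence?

Let dp[i] be the longest decreasing subsequence ending at position i. Then dp = [1, 2, 2, 2, 1, 3, 2, 2, 3, 2, 3, 4, 5, 2, 3, 4, 4, 1].
The maximum is 5; one witness is 52, 42, 41, 30, 1 at positions 5,10,11,12,13.

5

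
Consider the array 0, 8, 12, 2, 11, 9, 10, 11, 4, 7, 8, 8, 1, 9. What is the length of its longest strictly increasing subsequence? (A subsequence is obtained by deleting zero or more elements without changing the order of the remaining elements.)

6

One longest increasing subsequence is 0, 2, 4, 7, 8, 9 (positions 1,4,9,10,11,14), of length 6; no longer one exists.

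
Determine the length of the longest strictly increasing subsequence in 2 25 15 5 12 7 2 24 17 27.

5

Let dp[i] be the longest increasing subsequence ending at position i. Then dp = [1, 2, 2, 2, 3, 3, 1, 4, 4, 5].
The maximum is 5; one witness is 2, 5, 12, 24, 27 at positions 1,4,5,8,10.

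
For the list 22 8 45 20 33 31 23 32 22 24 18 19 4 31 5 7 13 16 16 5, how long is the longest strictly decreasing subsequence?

8

Let dp[i] be the longest decreasing subsequence ending at position i. Then dp = [1, 2, 1, 2, 2, 3, 4, 3, 5, 4, 6, 6, 7, 4, 7, 7, 7, 7, 7, 8].
The maximum is 8; one witness is 45, 33, 31, 23, 22, 18, 7, 5 at positions 3,5,6,7,9,11,16,20.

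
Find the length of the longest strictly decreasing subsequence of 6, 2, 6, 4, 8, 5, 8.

2

Scanning left to right, the best length ending at each element is: 6→1, 2→2, 6→1, 4→2, 8→1, 5→2, 8→1.
So the longest decreasing subsequence has length 2, e.g. 6, 2.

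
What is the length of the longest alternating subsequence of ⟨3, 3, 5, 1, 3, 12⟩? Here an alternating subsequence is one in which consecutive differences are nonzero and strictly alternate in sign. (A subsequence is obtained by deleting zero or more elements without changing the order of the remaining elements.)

4

A longest alternating subsequence is 3, 5, 1, 3 (positions 1,3,4,5); its 3 consecutive differences strictly alternate in sign, and length 4 is optimal.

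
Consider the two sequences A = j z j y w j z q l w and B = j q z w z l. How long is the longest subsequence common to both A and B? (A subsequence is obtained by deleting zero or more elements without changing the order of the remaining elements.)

5

A longest common subsequence is jzwzl (length 5); the LCS DP confirms no longer common subsequence exists.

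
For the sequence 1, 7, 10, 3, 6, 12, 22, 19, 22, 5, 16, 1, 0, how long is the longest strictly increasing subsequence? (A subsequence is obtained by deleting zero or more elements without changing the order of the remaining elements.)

6

Scanning left to right, the best length ending at each element is: 1→1, 7→2, 10→3, 3→2, 6→3, 12→4, 22→5, 19→5, 22→6, 5→3, 16→5, 1→1, 0→1.
So the longest increasing subsequence has length 6, e.g. 1, 7, 10, 12, 19, 22.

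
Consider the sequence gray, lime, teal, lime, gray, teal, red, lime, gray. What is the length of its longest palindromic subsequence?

7

Using dp[i][j] = 2 + dp[i+1][j−1] if the ends match, else max(dp[i+1][j], dp[i][j−1]):
dp[1][9] = 7. A witness is gray lime teal gray teal lime gray at positions 1,2,3,5,6,8,9.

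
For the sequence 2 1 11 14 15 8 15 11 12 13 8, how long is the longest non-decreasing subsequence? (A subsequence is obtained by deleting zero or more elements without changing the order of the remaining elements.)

Scanning left to right, the best length ending at each element is: 2→1, 1→1, 11→2, 14→3, 15→4, 8→2, 15→5, 11→3, 12→4, 13→5, 8→3.
So the longest non-decreasing subsequence has length 5, e.g. 2, 11, 14, 15, 15.

5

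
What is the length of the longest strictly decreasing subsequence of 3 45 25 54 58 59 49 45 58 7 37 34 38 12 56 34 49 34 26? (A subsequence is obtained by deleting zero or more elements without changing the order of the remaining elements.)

6

One longest decreasing subsequence is 54, 49, 45, 37, 34, 12 (positions 4,7,8,11,12,14), of length 6; no longer one exists.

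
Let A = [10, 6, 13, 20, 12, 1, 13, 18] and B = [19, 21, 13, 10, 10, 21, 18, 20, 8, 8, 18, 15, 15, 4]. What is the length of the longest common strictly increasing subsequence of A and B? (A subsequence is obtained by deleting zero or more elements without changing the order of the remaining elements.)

2

A longest common strictly increasing subsequence is 13, 18 (length 2); it appears in order in both A and B, and no longer such subsequence exists.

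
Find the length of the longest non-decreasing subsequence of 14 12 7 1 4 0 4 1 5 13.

Let dp[i] be the longest non-decreasing subsequence ending at position i. Then dp = [1, 1, 1, 1, 2, 1, 3, 2, 4, 5].
The maximum is 5; one witness is 1, 4, 4, 5, 13 at positions 4,5,7,9,10.

5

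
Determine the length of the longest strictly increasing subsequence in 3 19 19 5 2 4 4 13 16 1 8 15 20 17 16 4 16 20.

6

Scanning left to right, the best length ending at each element is: 3→1, 19→2, 19→2, 5→2, 2→1, 4→2, 4→2, 13→3, 16→4, 1→1, 8→3, 15→4, 20→5, 17→5, 16→5, 4→2, 16→5, 20→6.
So the longest increasing subsequence has length 6, e.g. 3, 5, 13, 16, 17, 20.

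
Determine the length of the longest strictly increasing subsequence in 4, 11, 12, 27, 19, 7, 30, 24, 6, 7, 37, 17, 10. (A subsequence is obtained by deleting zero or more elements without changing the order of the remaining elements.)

6

Scanning left to right, the best length ending at each element is: 4→1, 11→2, 12→3, 27→4, 19→4, 7→2, 30→5, 24→5, 6→2, 7→3, 37→6, 17→4, 10→4.
So the longest increasing subsequence has length 6, e.g. 4, 11, 12, 27, 30, 37.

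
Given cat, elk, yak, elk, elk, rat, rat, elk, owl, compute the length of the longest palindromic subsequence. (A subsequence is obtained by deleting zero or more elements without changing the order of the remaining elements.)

One longest palindromic subsequence is elk rat rat elk (positions 5,6,7,8); it reads the same forward and backward, and the interval DP gives dp[1][9] = 4.

4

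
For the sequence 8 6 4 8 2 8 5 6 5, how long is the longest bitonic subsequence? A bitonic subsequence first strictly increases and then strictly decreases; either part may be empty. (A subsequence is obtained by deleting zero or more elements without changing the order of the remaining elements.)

Let inc[i] be the LIS ending at i and dec[i] the longest strictly decreasing subsequence starting at i. inc = [1, 1, 1, 2, 1, 2, 2, 3, 2], dec = [4, 3, 2, 3, 1, 3, 1, 2, 1].
max_i inc[i]+dec[i]−1 = 4, with one witness 8, 6, 4, 2.

4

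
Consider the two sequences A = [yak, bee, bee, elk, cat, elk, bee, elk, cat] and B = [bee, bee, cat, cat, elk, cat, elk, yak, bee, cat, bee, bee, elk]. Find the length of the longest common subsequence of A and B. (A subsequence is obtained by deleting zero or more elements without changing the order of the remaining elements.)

Backtracking the LCS table gives one alignment: bee (A2,B1) → bee (A3,B2) → elk (A4,B5) → cat (A5,B6) → elk (A6,B7) → bee (A7,B12) → elk (A8,B13).
So the longest common subsequence has length 7.

7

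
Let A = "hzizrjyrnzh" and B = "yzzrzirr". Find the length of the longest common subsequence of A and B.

A longest common subsequence is zirr (length 4); the LCS DP confirms no longer common subsequence exists.

4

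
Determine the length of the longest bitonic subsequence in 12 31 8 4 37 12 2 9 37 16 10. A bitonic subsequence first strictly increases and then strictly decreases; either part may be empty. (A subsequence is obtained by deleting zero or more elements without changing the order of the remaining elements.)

5

One longest bitonic subsequence is 12, 31, 8, 4, 2 (positions 1,2,3,4,7): it rises to 31 then falls. Length 5 is optimal.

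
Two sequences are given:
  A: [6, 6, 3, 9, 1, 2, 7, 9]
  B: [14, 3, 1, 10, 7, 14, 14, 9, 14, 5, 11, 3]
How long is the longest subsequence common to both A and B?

A longest common subsequence is 3, 1, 7, 9 (length 4); the LCS DP confirms no longer common subsequence exists.

4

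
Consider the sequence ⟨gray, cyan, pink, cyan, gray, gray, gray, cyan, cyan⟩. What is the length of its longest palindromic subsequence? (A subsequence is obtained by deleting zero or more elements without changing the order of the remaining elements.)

7

One longest palindromic subsequence is cyan cyan gray gray gray cyan cyan (positions 2,4,5,6,7,8,9); it reads the same forward and backward, and the interval DP gives dp[1][9] = 7.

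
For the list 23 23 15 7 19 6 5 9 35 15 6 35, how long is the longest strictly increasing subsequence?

4

One longest increasing subsequence is 7, 9, 15, 35 (positions 4,8,10,12), of length 4; no longer one exists.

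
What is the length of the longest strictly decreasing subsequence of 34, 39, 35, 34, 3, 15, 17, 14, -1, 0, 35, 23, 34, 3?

6

One longest decreasing subsequence is 39, 35, 34, 15, 14, -1 (positions 2,3,4,6,8,9), of length 6; no longer one exists.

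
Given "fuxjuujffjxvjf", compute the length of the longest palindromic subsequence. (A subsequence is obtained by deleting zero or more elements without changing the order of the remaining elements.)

One longest palindromic subsequence is fjjffjjf (positions 1,4,7,8,9,10,13,14); it reads the same forward and backward, and the interval DP gives dp[1][14] = 8.

8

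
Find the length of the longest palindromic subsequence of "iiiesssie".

One longest palindromic subsequence is essse (positions 4,5,6,7,9); it reads the same forward and backward, and the interval DP gives dp[1][9] = 5.

5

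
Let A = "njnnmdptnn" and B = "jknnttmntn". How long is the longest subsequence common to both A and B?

A longest common subsequence is jnnmtn (length 6); the LCS DP confirms no longer common subsequence exists.

6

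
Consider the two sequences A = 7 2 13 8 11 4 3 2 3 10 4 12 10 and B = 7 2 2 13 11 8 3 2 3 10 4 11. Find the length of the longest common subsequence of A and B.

Backtracking the LCS table gives one alignment: 7 (A1,B1) → 2 (A2,B3) → 13 (A3,B4) → 8 (A4,B6) → 3 (A7,B7) → 2 (A8,B8) → 3 (A9,B9) → 10 (A10,B10) → 4 (A11,B11).
So the longest common subsequence has length 9.

9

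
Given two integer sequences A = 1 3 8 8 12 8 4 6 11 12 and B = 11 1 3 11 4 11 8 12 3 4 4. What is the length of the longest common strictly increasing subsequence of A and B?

5

For each value that appears in both, track the longest common increasing run ending there.
The best achievable length is 5; one witness is 1, 3, 4, 11, 12 (A-positions 1,2,7,9,10, B-positions 2,3,5,6,8).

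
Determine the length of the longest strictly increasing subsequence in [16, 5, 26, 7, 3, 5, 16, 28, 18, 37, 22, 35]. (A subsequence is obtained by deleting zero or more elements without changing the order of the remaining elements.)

Let dp[i] be the longest increasing subsequence ending at position i. Then dp = [1, 1, 2, 2, 1, 2, 3, 4, 4, 5, 5, 6].
The maximum is 6; one witness is 5, 7, 16, 18, 22, 35 at positions 2,4,7,9,11,12.

6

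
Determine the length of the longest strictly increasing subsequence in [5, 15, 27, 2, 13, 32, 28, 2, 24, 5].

Let dp[i] be the longest increasing subsequence ending at position i. Then dp = [1, 2, 3, 1, 2, 4, 4, 1, 3, 2].
The maximum is 4; one witness is 5, 15, 27, 32 at positions 1,2,3,6.

4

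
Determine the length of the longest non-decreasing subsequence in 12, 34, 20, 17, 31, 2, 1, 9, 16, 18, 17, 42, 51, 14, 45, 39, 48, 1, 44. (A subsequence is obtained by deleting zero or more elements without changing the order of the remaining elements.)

7

Let dp[i] be the longest non-decreasing subsequence ending at position i. Then dp = [1, 2, 2, 2, 3, 1, 1, 2, 3, 4, 4, 5, 6, 3, 6, 5, 7, 2, 6].
The maximum is 7; one witness is 2, 9, 16, 18, 42, 45, 48 at positions 6,8,9,10,12,15,17.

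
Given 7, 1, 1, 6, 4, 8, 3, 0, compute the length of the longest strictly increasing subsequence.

3

One longest increasing subsequence is 1, 6, 8 (positions 2,4,6), of length 3; no longer one exists.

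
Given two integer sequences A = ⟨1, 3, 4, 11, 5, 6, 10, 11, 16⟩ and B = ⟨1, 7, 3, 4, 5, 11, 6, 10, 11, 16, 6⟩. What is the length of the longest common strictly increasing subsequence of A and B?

A longest common strictly increasing subsequence is 1, 3, 4, 5, 6, 10, 11, 16 (length 8); it appears in order in both A and B, and no longer such subsequence exists.

8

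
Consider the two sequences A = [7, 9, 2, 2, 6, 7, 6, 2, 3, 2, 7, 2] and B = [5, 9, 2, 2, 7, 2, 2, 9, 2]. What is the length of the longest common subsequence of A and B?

7

A longest common subsequence is 9, 2, 2, 7, 2, 2, 2 (length 7); the LCS DP confirms no longer common subsequence exists.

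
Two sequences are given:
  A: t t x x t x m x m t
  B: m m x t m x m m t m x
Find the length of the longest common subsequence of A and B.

A longest common subsequence is xtxmmt (length 6); the LCS DP confirms no longer common subsequence exists.

6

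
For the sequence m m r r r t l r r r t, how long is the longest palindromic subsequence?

One longest palindromic subsequence is rrrlrrr (positions 3,4,5,7,8,9,10); it reads the same forward and backward, and the interval DP gives dp[1][11] = 7.

7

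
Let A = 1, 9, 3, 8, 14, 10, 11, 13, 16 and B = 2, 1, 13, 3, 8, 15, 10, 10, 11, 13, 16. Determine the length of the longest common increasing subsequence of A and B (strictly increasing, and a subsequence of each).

A longest common strictly increasing subsequence is 1, 3, 8, 10, 11, 13, 16 (length 7); it appears in order in both A and B, and no longer such subsequence exists.

7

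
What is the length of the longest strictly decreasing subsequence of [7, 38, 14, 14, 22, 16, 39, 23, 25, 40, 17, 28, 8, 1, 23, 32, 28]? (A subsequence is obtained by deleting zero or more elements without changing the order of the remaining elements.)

5

Scanning left to right, the best length ending at each element is: 7→1, 38→1, 14→2, 14→2, 22→2, 16→3, 39→1, 23→2, 25→2, 40→1, 17→3, 28→2, 8→4, 1→5, 23→3, 32→2, 28→3.
So the longest decreasing subsequence has length 5, e.g. 38, 22, 16, 8, 1.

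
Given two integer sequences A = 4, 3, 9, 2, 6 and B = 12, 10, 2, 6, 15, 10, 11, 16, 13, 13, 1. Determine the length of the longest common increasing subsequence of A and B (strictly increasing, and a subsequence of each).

A longest common strictly increasing subsequence is 2, 6 (length 2); it appears in order in both A and B, and no longer such subsequence exists.

2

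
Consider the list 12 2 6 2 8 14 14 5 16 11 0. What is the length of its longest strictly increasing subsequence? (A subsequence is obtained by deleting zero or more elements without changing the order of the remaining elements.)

One longest increasing subsequence is 2, 6, 8, 14, 16 (positions 2,3,5,6,9), of length 5; no longer one exists.

5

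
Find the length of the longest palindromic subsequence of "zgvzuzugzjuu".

7

Using dp[i][j] = 2 + dp[i+1][j−1] if the ends match, else max(dp[i+1][j], dp[i][j−1]):
dp[1][12] = 7. A witness is zguzugz at positions 1,2,5,6,7,8,9.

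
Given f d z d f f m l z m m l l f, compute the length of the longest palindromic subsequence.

6

One longest palindromic subsequence is flmmlf (positions 1,8,10,11,13,14); it reads the same forward and backward, and the interval DP gives dp[1][14] = 6.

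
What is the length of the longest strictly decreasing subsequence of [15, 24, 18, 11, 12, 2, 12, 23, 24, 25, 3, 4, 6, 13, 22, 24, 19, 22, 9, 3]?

Let dp[i] be the longest decreasing subsequence ending at position i. Then dp = [1, 1, 2, 3, 3, 4, 3, 2, 1, 1, 4, 4, 4, 3, 3, 2, 4, 3, 5, 6].
The maximum is 6; one witness is 24, 23, 22, 19, 9, 3 at positions 2,8,15,17,19,20.

6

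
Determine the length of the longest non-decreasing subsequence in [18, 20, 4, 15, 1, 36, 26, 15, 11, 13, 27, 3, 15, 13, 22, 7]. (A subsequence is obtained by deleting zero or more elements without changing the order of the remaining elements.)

One longest non-decreasing subsequence is 4, 15, 15, 15, 22 (positions 3,4,8,13,15), of length 5; no longer one exists.

5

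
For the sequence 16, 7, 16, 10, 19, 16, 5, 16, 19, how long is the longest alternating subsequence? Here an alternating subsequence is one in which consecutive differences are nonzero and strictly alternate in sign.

A longest alternating subsequence is 16, 7, 16, 10, 19, 5, 16 (positions 1,2,3,4,5,7,8); its 6 consecutive differences strictly alternate in sign, and length 7 is optimal.

7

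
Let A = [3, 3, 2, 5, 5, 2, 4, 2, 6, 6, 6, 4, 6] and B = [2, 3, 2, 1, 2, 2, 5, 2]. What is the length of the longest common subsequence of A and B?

A longest common subsequence is 3, 2, 5, 2 (length 4); the LCS DP confirms no longer common subsequence exists.

4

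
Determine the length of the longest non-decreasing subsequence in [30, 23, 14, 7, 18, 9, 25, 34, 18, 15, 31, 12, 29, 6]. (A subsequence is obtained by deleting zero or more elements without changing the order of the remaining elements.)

4

One longest non-decreasing subsequence is 14, 18, 25, 34 (positions 3,5,7,8), of length 4; no longer one exists.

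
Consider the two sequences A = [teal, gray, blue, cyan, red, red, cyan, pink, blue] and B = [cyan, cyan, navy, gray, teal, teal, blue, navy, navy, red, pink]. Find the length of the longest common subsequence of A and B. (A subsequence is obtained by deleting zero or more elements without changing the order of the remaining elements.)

Backtracking the LCS table gives one alignment: teal (A1,B6) → blue (A3,B7) → red (A6,B10) → pink (A8,B11).
So the longest common subsequence has length 4.

4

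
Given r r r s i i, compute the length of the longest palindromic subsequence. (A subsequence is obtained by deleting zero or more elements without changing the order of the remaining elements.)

One longest palindromic subsequence is rrr (positions 1,2,3); it reads the same forward and backward, and the interval DP gives dp[1][6] = 3.

3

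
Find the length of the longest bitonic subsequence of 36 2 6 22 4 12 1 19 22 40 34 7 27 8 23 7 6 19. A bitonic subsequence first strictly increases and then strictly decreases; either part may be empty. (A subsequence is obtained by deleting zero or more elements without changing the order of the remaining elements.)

Let inc[i] be the LIS ending at i and dec[i] the longest strictly decreasing subsequence starting at i. inc = [1, 1, 2, 3, 2, 3, 1, 4, 5, 6, 6, 3, 6, 4, 6, 3, 3, 5], dec = [6, 2, 3, 5, 2, 4, 1, 4, 4, 6, 5, 2, 4, 3, 3, 2, 1, 1].
max_i inc[i]+dec[i]−1 = 11, with one witness 2, 6, 12, 19, 22, 40, 34, 27, 23, 7, 6.

11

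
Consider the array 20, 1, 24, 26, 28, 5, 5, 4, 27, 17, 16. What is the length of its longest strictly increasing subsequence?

Let dp[i] be the longest increasing subsequence ending at position i. Then dp = [1, 1, 2, 3, 4, 2, 2, 2, 4, 3, 3].
The maximum is 4; one witness is 20, 24, 26, 28 at positions 1,3,4,5.

4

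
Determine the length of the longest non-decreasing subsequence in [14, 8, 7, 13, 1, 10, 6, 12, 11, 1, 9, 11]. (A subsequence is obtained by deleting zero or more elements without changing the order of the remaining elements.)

Let dp[i] be the longest non-decreasing subsequence ending at position i. Then dp = [1, 1, 1, 2, 1, 2, 2, 3, 3, 2, 3, 4].
The maximum is 4; one witness is 8, 10, 11, 11 at positions 2,6,9,12.

4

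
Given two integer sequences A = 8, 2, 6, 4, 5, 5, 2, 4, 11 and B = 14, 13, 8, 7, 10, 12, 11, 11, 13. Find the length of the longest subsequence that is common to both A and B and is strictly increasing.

For each value that appears in both, track the longest common increasing run ending there.
The best achievable length is 2; one witness is 8, 11 (A-positions 1,9, B-positions 3,7).

2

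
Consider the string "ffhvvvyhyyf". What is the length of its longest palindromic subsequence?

One longest palindromic subsequence is fhvvvhf (positions 1,3,4,5,6,8,11); it reads the same forward and backward, and the interval DP gives dp[1][11] = 7.

7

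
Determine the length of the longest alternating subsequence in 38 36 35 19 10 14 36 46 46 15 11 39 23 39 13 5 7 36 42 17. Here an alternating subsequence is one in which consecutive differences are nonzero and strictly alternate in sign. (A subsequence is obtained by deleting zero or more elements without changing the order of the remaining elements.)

10

Track the best alternating length ending on an up-step vs a down-step at each position: up/down = 1/1, 1/2, 1/2, 1/2, 1/2, 3/2, 3/2, 3/1, 3/1, 3/4, 3/4, 5/4, 5/6, 7/4, 5/8, 1/8, 9/8, 9/8, 9/4, 9/10.
The maximum over both is 10; one such subsequence is 38, 35, 36, 15, 39, 23, 39, 13, 36, 17.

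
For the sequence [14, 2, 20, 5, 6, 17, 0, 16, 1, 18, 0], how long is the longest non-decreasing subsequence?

5

Let dp[i] be the longest non-decreasing subsequence ending at position i. Then dp = [1, 1, 2, 2, 3, 4, 1, 4, 2, 5, 2].
The maximum is 5; one witness is 2, 5, 6, 17, 18 at positions 2,4,5,6,10.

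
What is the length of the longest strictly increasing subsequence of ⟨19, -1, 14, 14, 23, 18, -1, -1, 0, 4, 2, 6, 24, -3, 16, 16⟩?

5

Let dp[i] be the longest increasing subsequence ending at position i. Then dp = [1, 1, 2, 2, 3, 3, 1, 1, 2, 3, 3, 4, 5, 1, 5, 5].
The maximum is 5; one witness is -1, 0, 4, 6, 24 at positions 2,9,10,12,13.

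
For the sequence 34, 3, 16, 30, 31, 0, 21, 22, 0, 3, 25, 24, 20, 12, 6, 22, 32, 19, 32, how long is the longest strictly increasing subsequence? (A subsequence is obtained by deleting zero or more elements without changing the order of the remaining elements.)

6

One longest increasing subsequence is 3, 16, 21, 22, 25, 32 (positions 2,3,7,8,11,17), of length 6; no longer one exists.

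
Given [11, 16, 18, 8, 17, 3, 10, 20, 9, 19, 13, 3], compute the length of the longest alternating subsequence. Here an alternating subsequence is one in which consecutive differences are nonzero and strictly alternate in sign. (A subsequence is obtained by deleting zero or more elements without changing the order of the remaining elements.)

9

Track the best alternating length ending on an up-step vs a down-step at each position: up/down = 1/1, 2/1, 2/1, 1/3, 4/3, 1/5, 6/5, 6/1, 6/7, 8/7, 8/9, 1/9.
The maximum over both is 9; one such subsequence is 11, 16, 8, 17, 3, 10, 9, 19, 13.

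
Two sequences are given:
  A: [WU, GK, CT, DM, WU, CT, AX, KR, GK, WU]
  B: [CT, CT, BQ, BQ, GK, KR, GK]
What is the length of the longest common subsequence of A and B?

4

Backtracking the LCS table gives one alignment: CT (A3,B1) → CT (A6,B2) → KR (A8,B6) → GK (A9,B7).
So the longest common subsequence has length 4.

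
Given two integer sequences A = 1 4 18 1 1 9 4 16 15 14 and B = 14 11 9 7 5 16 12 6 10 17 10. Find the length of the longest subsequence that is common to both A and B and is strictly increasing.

For each value that appears in both, track the longest common increasing run ending there.
The best achievable length is 2; one witness is 9, 16 (A-positions 6,8, B-positions 3,6).

2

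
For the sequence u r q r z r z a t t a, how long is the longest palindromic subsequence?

4

One longest palindromic subsequence is atta (positions 8,9,10,11); it reads the same forward and backward, and the interval DP gives dp[1][11] = 4.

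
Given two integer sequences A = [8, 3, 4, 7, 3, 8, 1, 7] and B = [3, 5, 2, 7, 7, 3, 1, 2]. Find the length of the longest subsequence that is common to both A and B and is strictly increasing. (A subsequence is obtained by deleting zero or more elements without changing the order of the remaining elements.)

A longest common strictly increasing subsequence is 3, 7 (length 2); it appears in order in both A and B, and no longer such subsequence exists.

2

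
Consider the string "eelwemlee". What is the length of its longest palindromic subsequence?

7

One longest palindromic subsequence is eelmlee (positions 1,2,3,6,7,8,9); it reads the same forward and backward, and the interval DP gives dp[1][9] = 7.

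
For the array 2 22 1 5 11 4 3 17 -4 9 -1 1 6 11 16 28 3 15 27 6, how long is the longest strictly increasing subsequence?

One longest increasing subsequence is -4, -1, 1, 6, 11, 16, 28 (positions 9,11,12,13,14,15,16), of length 7; no longer one exists.

7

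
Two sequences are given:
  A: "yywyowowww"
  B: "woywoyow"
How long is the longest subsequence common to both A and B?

5

Backtracking the LCS table gives one alignment: y (A2,B3) → w (A3,B4) → y (A4,B6) → o (A7,B7) → w (A10,B8).
So the longest common subsequence has length 5.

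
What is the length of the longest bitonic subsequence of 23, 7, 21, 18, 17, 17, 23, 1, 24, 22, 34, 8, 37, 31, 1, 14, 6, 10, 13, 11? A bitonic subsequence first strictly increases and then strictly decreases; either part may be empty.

10

Let inc[i] be the LIS ending at i and dec[i] the longest strictly decreasing subsequence starting at i. inc = [1, 1, 2, 2, 2, 2, 3, 1, 4, 3, 5, 2, 6, 5, 1, 3, 2, 3, 4, 4], dec = [7, 2, 6, 5, 4, 4, 5, 1, 5, 4, 5, 2, 5, 4, 1, 3, 1, 1, 2, 1].
max_i inc[i]+dec[i]−1 = 10, with one witness 7, 21, 23, 24, 34, 37, 31, 14, 13, 11.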